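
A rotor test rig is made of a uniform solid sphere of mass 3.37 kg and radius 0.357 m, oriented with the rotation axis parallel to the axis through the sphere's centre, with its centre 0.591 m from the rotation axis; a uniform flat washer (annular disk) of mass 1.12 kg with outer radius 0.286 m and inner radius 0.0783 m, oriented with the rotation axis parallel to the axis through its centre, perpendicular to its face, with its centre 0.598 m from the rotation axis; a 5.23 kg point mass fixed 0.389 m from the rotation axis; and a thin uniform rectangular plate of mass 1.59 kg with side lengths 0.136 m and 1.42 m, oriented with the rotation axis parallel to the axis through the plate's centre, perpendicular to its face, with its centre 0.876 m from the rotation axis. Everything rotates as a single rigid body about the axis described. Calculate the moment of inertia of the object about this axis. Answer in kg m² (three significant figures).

4.08

Solid sphere: I_cm = (2/5)MR² = (2/5)(3.37)(0.357)² = 0.1718 kg m²; centre at d = 0.591 m, so I = I_cm + Md² gives I = 0.1718 + (3.37)(0.591)² = 1.3489 kg m².
Annular disk: I_cm = (1/2)M(R²+r²) = (1/2)(1.12)[(0.286)² + (0.0783)²] = 0.049239 kg m²; centre at d = 0.598 m, so I = I_cm + Md² gives I = 0.049239 + (1.12)(0.598)² = 0.44976 kg m².
Point mass: I_cm = 0; centre at d = 0.389 m, so I = I_cm + Md² gives I = 0 + (5.23)(0.389)² = 0.79141 kg m².
Rectangular plate: I_cm = (1/12)M(a²+b²) = (1/12)(1.59)[(0.136)² + (1.42)²] = 0.26962 kg m²; centre at d = 0.876 m, so I = I_cm + Md² gives I = 0.26962 + (1.59)(0.876)² = 1.4898 kg m².
Total I = 1.3489 + 0.44976 + 0.79141 + 1.4898 = 4.0798 kg m².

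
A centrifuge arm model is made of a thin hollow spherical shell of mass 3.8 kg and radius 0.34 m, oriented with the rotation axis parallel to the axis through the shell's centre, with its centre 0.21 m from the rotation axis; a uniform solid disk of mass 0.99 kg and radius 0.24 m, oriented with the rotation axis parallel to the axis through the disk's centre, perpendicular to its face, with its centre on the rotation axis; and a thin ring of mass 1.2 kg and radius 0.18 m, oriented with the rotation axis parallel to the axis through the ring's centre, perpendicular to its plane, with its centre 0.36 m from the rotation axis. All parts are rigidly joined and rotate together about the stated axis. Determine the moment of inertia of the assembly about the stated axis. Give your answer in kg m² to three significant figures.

Spherical shell: I_cm = (2/3)MR² = (2/3)(3.8)(0.34)² = 0.29285 kg m²; centre at d = 0.21 m, so I = I_cm + Md² gives I = 0.29285 + (3.8)(0.21)² = 0.46043 kg m².
Solid disk: I_cm = (1/2)MR² = (1/2)(0.99)(0.24)² = 0.028512 kg m²; axis through the centre, so I = 0.028512 kg m².
Thin ring: I_cm = MR² = (1.2)(0.18)² = 0.03888 kg m²; centre at d = 0.36 m, so I = I_cm + Md² gives I = 0.03888 + (1.2)(0.36)² = 0.1944 kg m².
Total I = 0.46043 + 0.028512 + 0.1944 = 0.68335 kg m².

0.683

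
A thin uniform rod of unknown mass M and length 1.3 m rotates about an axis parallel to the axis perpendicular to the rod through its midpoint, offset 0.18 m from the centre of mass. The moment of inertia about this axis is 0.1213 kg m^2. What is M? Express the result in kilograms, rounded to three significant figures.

I = I_cm + Md² = (1/12)ML² + Md² = M·[0.0833333·(1.3)² + (0.18)²] = M·0.17323.
So M = 0.1213 / 0.17323 = 0.70021 kg.

0.700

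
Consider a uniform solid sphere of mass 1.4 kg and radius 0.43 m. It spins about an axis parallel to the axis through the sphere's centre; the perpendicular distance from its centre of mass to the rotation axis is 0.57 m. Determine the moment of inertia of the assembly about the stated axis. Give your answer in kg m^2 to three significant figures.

I_cm = (2/5)MR² = (2/5)(1.4)(0.43)² = 0.10354 kg m^2; centre at d = 0.57 m, so the parallel axis theorem gives I = 0.10354 + (1.4)(0.57)² = 0.5584 kg m^2.

0.558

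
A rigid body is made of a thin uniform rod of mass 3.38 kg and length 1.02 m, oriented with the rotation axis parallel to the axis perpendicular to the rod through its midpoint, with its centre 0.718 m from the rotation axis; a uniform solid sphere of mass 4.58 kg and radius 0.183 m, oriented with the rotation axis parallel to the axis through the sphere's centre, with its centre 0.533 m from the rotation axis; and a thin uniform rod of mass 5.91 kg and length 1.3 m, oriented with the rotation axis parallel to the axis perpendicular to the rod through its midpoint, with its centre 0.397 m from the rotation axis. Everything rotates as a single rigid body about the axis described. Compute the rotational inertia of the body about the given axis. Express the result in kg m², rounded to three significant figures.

5.16

Thin rod: I_cm = (1/12)ML² = (1/12)(3.38)(1.02)² = 0.29305 kg m²; centre at d = 0.718 m, so the parallel axis theorem gives I = 0.29305 + (3.38)(0.718)² = 2.0355 kg m².
Solid sphere: I_cm = (2/5)MR² = (2/5)(4.58)(0.183)² = 0.061352 kg m²; centre at d = 0.533 m, so the parallel axis theorem gives I = 0.061352 + (4.58)(0.533)² = 1.3625 kg m².
Thin rod: I_cm = (1/12)ML² = (1/12)(5.91)(1.3)² = 0.83233 kg m²; centre at d = 0.397 m, so the parallel axis theorem gives I = 0.83233 + (5.91)(0.397)² = 1.7638 kg m².
Total I = 2.0355 + 1.3625 + 1.7638 = 5.1618 kg m².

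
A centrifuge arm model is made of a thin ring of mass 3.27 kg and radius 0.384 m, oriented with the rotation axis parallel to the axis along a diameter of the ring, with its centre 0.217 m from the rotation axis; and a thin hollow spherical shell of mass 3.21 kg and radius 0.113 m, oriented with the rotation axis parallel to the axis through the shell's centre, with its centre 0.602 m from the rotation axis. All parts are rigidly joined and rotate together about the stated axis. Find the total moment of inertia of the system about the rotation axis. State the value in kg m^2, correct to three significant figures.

1.59

Thin ring: I_cm = (1/2)MR² = (1/2)(3.27)(0.384)² = 0.24109 kg m^2; centre at d = 0.217 m, so I = I_cm + Md² gives I = 0.24109 + (3.27)(0.217)² = 0.39507 kg m^2.
Spherical shell: I_cm = (2/3)MR² = (2/3)(3.21)(0.113)² = 0.027326 kg m^2; centre at d = 0.602 m, so I = I_cm + Md² gives I = 0.027326 + (3.21)(0.602)² = 1.1906 kg m^2.
Total I = 0.39507 + 1.1906 = 1.5857 kg m^2.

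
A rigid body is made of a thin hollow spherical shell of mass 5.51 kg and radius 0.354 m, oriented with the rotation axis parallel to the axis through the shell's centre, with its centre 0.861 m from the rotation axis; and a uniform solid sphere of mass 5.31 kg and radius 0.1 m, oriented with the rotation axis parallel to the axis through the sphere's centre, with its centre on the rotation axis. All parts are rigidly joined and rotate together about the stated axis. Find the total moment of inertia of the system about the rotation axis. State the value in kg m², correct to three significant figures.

Spherical shell: I_cm = (2/3)MR² = (2/3)(5.51)(0.354)² = 0.46033 kg m²; centre at d = 0.861 m, so I = I_cm + Md² gives I = 0.46033 + (5.51)(0.861)² = 4.545 kg m².
Solid sphere: I_cm = (2/5)MR² = (2/5)(5.31)(0.1)² = 0.02124 kg m²; axis through the centre, so I = 0.02124 kg m².
Total I = 4.545 + 0.02124 = 4.5662 kg m².

4.57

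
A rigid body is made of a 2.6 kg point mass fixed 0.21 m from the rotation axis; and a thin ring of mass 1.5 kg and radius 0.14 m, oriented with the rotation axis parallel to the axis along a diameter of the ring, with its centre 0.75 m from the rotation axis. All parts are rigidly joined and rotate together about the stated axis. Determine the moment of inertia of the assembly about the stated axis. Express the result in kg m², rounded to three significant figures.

0.973

Point mass: I_cm = 0; centre at d = 0.21 m, so I = I_cm + Md² gives I = 0 + (2.6)(0.21)² = 0.11466 kg m².
Thin ring: I_cm = (1/2)MR² = (1/2)(1.5)(0.14)² = 0.0147 kg m²; centre at d = 0.75 m, so I = I_cm + Md² gives I = 0.0147 + (1.5)(0.75)² = 0.85845 kg m².
Total I = 0.11466 + 0.85845 = 0.97311 kg m².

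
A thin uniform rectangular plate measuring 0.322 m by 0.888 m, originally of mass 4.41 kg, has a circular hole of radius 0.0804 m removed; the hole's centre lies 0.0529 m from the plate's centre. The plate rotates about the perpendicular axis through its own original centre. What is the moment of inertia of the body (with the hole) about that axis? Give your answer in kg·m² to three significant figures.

0.326

Unpierced body about its centre: I₀ = (1/12)M(a²+b²) = (1/12)(4.41)[(0.322)² + (0.888)²] = 0.32789 kg·m².
The removed disk has mass m = M·πr²/(ab) = (4.41)·π(0.0804)²/(0.322·0.888) = 0.31321 kg (same uniform areal density).
Its moment of inertia about the rotation axis (parallel-axis theorem): I_hole = (1/2)mr² + md² = (1/2)(0.31321)(0.0804)² + (0.31321)(0.0529)² = 0.0018888 kg·m².
Treating the hole as negative mass, I = I₀ − I_hole = 0.32789 − 0.0018888 = 0.326 kg·m².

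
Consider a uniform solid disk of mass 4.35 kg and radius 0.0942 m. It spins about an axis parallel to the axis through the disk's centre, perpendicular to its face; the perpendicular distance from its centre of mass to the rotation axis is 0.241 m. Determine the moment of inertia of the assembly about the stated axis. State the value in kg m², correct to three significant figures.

I_cm = (1/2)MR² = (1/2)(4.35)(0.0942)² = 0.0193 kg m²; centre at d = 0.241 m, so the parallel axis theorem gives I = 0.0193 + (4.35)(0.241)² = 0.27195 kg m².

0.272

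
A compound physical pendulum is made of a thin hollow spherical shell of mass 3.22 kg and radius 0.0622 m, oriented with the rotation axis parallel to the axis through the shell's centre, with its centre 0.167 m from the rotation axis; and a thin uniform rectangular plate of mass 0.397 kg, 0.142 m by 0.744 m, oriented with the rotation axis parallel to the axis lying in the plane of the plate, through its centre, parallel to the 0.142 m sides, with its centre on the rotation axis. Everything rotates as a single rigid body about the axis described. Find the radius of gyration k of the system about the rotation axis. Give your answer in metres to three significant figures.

0.179

Spherical shell: I_cm = (2/3)MR² = (2/3)(3.22)(0.0622)² = 0.0083051 kg m²; centre at d = 0.167 m, so the parallel axis theorem gives I = 0.0083051 + (3.22)(0.167)² = 0.098108 kg m².
Rectangular plate: I_cm = (1/12)Mb² = (1/12)(0.397)(0.744)² = 0.018313 kg m²; axis through the centre, so I = 0.018313 kg m².
Total I = 0.11642 kg m²; total mass M = 3.617 kg.
k = √(I/M) = √(0.11642/3.617) = 0.17941 m.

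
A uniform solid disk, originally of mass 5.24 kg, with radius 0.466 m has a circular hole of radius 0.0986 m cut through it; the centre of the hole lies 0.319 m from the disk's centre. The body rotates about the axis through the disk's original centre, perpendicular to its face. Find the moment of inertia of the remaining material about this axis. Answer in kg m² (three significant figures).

Unpierced body about its centre: I₀ = (1/2)MR² = (1/2)(5.24)(0.466)² = 0.56895 kg m².
The removed disk has mass m = M·(r/R)² = (5.24)(0.0986/0.466)² = 0.23459 kg (same uniform areal density).
Its moment of inertia about the rotation axis (parallel-axis theorem): I_hole = (1/2)mr² + md² = (1/2)(0.23459)(0.0986)² + (0.23459)(0.319)² = 0.025013 kg m².
Treating the hole as negative mass, I = I₀ − I_hole = 0.56895 − 0.025013 = 0.54394 kg m².

0.544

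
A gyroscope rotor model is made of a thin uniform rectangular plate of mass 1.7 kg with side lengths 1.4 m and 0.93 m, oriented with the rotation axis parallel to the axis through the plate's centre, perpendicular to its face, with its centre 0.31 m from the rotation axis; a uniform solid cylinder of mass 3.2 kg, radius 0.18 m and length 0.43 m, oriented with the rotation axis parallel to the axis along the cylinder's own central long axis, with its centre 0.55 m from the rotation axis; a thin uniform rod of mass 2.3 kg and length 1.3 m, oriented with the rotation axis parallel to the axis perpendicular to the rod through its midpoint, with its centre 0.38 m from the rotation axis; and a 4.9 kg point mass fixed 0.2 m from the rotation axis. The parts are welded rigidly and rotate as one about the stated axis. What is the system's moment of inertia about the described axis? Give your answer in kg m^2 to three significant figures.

2.44

Rectangular plate: I_cm = (1/12)M(a²+b²) = (1/12)(1.7)[(1.4)² + (0.93)²] = 0.40019 kg m^2; centre at d = 0.31 m, so I = I_cm + Md² gives I = 0.40019 + (1.7)(0.31)² = 0.56356 kg m^2.
Solid cylinder: I_cm = (1/2)MR² = (1/2)(3.2)(0.18)² = 0.05184 kg m^2; centre at d = 0.55 m, so I = I_cm + Md² gives I = 0.05184 + (3.2)(0.55)² = 1.0198 kg m^2.
Thin rod: I_cm = (1/12)ML² = (1/12)(2.3)(1.3)² = 0.32392 kg m^2; centre at d = 0.38 m, so I = I_cm + Md² gives I = 0.32392 + (2.3)(0.38)² = 0.65604 kg m^2.
Point mass: I_cm = 0; centre at d = 0.2 m, so I = I_cm + Md² gives I = 0 + (4.9)(0.2)² = 0.196 kg m^2.
Total I = 0.56356 + 1.0198 + 0.65604 + 0.196 = 2.4354 kg m^2.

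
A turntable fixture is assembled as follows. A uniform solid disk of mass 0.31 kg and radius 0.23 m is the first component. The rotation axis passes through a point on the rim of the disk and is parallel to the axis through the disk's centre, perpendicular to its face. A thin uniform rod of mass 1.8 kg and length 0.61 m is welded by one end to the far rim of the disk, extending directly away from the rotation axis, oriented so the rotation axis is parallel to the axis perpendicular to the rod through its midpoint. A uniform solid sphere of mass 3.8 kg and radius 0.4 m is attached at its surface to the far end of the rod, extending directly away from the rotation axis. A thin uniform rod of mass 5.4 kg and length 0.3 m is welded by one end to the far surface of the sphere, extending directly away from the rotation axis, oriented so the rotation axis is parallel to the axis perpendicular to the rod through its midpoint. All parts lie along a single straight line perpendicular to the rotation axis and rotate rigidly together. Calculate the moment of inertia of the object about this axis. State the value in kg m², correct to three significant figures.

Solid disk: I_cm = (1/2)MR² = (1/2)(0.31)(0.23)² = 0.0081995 kg m²; centre at d = 0.23 m, so the parallel axis theorem gives I = 0.0081995 + (0.31)(0.23)² = 0.024599 kg m².
Thin rod: I_cm = (1/12)ML² = (1/12)(1.8)(0.61)² = 0.055815 kg m²; centre at d = 0.23 + 0.23 + 0.305 = 0.765 m, so the parallel axis theorem gives I = 0.055815 + (1.8)(0.765)² = 1.1092 kg m².
Solid sphere: I_cm = (2/5)MR² = (2/5)(3.8)(0.4)² = 0.2432 kg m²; centre at d = 0.23 + 0.23 + 0.305 + 0.305 + 0.4 = 1.47 m, so the parallel axis theorem gives I = 0.2432 + (3.8)(1.47)² = 8.4546 kg m².
Thin rod: I_cm = (1/12)ML² = (1/12)(5.4)(0.3)² = 0.0405 kg m²; centre at d = 0.23 + 0.23 + 0.305 + 0.305 + 0.4 + 0.4 + 0.15 = 2.02 m, so the parallel axis theorem gives I = 0.0405 + (5.4)(2.02)² = 22.075 kg m².
Total I = 0.024599 + 1.1092 + 8.4546 + 22.075 = 31.663 kg m².

31.7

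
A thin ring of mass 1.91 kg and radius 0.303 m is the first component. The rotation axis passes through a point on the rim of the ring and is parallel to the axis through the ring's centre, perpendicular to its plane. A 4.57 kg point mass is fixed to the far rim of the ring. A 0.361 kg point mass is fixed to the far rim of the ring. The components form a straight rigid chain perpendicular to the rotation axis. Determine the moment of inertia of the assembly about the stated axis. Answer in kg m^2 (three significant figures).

Thin ring: I_cm = MR² = (1.91)(0.303)² = 0.17536 kg m^2; centre at d = 0.303 m, so the parallel axis theorem gives I = 0.17536 + (1.91)(0.303)² = 0.35071 kg m^2.
Point mass: I_cm = 0; centre at d = 0.303 + 0.303 = 0.606 m, so the parallel axis theorem gives I = 0 + (4.57)(0.606)² = 1.6783 kg m^2.
Point mass: I_cm = 0; centre at d = 0.303 + 0.303 = 0.606 m, so the parallel axis theorem gives I = 0 + (0.361)(0.606)² = 0.13257 kg m^2.
Total I = 0.35071 + 1.6783 + 0.13257 = 2.1616 kg m^2.

2.16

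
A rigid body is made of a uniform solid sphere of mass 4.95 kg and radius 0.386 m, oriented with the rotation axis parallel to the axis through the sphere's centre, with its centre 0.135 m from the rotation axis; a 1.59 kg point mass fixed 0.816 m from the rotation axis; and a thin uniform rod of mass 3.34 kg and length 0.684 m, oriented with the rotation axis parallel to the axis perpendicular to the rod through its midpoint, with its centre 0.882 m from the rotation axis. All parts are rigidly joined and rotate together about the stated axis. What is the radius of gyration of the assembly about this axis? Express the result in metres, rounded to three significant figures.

Solid sphere: I_cm = (2/5)MR² = (2/5)(4.95)(0.386)² = 0.29501 kg m^2; centre at d = 0.135 m, so I = I_cm + Md² gives I = 0.29501 + (4.95)(0.135)² = 0.38523 kg m^2.
Point mass: I_cm = 0; centre at d = 0.816 m, so I = I_cm + Md² gives I = 0 + (1.59)(0.816)² = 1.0587 kg m^2.
Thin rod: I_cm = (1/12)ML² = (1/12)(3.34)(0.684)² = 0.13022 kg m^2; centre at d = 0.882 m, so I = I_cm + Md² gives I = 0.13022 + (3.34)(0.882)² = 2.7285 kg m^2.
Total I = 4.1724 kg m^2; total mass M = 9.88 kg.
k = √(I/M) = √(4.1724/9.88) = 0.64985 m.

0.650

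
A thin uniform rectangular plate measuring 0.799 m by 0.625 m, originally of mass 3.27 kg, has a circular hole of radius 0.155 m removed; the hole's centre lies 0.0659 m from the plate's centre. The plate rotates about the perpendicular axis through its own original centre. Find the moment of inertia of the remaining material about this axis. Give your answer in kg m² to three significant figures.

0.272

Unpierced body about its centre: I₀ = (1/12)M(a²+b²) = (1/12)(3.27)[(0.799)² + (0.625)²] = 0.28041 kg m².
The removed disk has mass m = M·πr²/(ab) = (3.27)·π(0.155)²/(0.799·0.625) = 0.49424 kg (same uniform areal density).
Its moment of inertia about the rotation axis (parallel-axis theorem): I_hole = (1/2)mr² + md² = (1/2)(0.49424)(0.155)² + (0.49424)(0.0659)² = 0.0080834 kg m².
Treating the hole as negative mass, I = I₀ − I_hole = 0.28041 − 0.0080834 = 0.27233 kg m².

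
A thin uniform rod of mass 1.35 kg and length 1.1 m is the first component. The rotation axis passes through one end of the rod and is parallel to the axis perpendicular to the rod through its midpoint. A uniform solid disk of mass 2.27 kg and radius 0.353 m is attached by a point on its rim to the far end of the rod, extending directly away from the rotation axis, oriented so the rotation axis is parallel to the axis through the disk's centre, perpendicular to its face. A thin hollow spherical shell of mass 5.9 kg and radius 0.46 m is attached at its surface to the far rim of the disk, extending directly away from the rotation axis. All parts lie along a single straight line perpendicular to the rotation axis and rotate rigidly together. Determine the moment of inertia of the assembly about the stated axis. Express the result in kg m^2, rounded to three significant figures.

Thin rod: I_cm = (1/12)ML² = (1/12)(1.35)(1.1)² = 0.13613 kg m^2; centre at d = 0.55 m, so I = I_cm + Md² gives I = 0.13613 + (1.35)(0.55)² = 0.5445 kg m^2.
Solid disk: I_cm = (1/2)MR² = (1/2)(2.27)(0.353)² = 0.14143 kg m^2; centre at d = 0.55 + 0.55 + 0.353 = 1.453 m, so I = I_cm + Md² gives I = 0.14143 + (2.27)(1.453)² = 4.9339 kg m^2.
Spherical shell: I_cm = (2/3)MR² = (2/3)(5.9)(0.46)² = 0.83229 kg m^2; centre at d = 0.55 + 0.55 + 0.353 + 0.353 + 0.46 = 2.266 m, so I = I_cm + Md² gives I = 0.83229 + (5.9)(2.266)² = 31.127 kg m^2.
Total I = 0.5445 + 4.9339 + 31.127 = 36.606 kg m^2.

36.6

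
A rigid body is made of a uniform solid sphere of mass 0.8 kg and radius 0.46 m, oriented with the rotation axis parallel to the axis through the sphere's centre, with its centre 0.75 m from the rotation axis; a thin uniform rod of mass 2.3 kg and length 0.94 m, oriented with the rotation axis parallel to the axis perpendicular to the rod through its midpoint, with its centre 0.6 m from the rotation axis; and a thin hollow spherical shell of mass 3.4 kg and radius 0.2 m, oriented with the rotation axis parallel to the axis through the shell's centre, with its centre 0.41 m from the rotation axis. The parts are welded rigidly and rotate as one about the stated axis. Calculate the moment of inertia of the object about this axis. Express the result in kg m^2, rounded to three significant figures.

Solid sphere: I_cm = (2/5)MR² = (2/5)(0.8)(0.46)² = 0.067712 kg m^2; centre at d = 0.75 m, so the parallel axis theorem gives I = 0.067712 + (0.8)(0.75)² = 0.51771 kg m^2.
Thin rod: I_cm = (1/12)ML² = (1/12)(2.3)(0.94)² = 0.16936 kg m^2; centre at d = 0.6 m, so the parallel axis theorem gives I = 0.16936 + (2.3)(0.6)² = 0.99736 kg m^2.
Spherical shell: I_cm = (2/3)MR² = (2/3)(3.4)(0.2)² = 0.090667 kg m^2; centre at d = 0.41 m, so the parallel axis theorem gives I = 0.090667 + (3.4)(0.41)² = 0.66221 kg m^2.
Total I = 0.51771 + 0.99736 + 0.66221 = 2.1773 kg m^2.

2.18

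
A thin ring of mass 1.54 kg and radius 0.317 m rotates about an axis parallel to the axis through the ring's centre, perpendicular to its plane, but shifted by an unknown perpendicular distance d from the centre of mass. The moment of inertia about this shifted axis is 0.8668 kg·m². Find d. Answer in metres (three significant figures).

0.680

About the centre-of-mass axis, I_cm = MR² = (1.54)(0.317)² = 0.15475 kg·m².
Parallel axis theorem: I = I_cm + Md², so Md² = 0.8668 − 0.15475 = 0.71205 kg·m².
d = √(0.71205 / 1.54) = 0.67998 m.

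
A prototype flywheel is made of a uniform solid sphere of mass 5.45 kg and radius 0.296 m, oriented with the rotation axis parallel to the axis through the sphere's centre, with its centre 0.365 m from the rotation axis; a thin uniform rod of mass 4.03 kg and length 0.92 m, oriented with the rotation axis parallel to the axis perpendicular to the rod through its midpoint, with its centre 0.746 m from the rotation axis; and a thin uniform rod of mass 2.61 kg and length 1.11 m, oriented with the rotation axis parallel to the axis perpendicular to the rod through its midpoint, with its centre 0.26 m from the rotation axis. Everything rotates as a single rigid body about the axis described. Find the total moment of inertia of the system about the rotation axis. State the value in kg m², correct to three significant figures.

3.89

Solid sphere: I_cm = (2/5)MR² = (2/5)(5.45)(0.296)² = 0.191 kg m²; centre at d = 0.365 m, so I = I_cm + Md² gives I = 0.191 + (5.45)(0.365)² = 0.91708 kg m².
Thin rod: I_cm = (1/12)ML² = (1/12)(4.03)(0.92)² = 0.28425 kg m²; centre at d = 0.746 m, so I = I_cm + Md² gives I = 0.28425 + (4.03)(0.746)² = 2.527 kg m².
Thin rod: I_cm = (1/12)ML² = (1/12)(2.61)(1.11)² = 0.26798 kg m²; centre at d = 0.26 m, so I = I_cm + Md² gives I = 0.26798 + (2.61)(0.26)² = 0.44442 kg m².
Total I = 0.91708 + 2.527 + 0.44442 = 3.8885 kg m².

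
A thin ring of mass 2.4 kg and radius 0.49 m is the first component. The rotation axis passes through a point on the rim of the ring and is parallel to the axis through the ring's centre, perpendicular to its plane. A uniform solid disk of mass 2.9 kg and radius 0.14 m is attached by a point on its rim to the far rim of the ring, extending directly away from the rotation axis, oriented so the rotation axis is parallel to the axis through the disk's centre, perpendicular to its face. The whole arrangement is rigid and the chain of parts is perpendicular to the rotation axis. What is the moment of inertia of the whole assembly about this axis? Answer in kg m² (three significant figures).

4.82

Thin ring: I_cm = MR² = (2.4)(0.49)² = 0.57624 kg m²; centre at d = 0.49 m, so the parallel axis theorem gives I = 0.57624 + (2.4)(0.49)² = 1.1525 kg m².
Solid disk: I_cm = (1/2)MR² = (1/2)(2.9)(0.14)² = 0.02842 kg m²; centre at d = 0.49 + 0.49 + 0.14 = 1.12 m, so the parallel axis theorem gives I = 0.02842 + (2.9)(1.12)² = 3.6662 kg m².
Total I = 1.1525 + 3.6662 = 4.8187 kg m².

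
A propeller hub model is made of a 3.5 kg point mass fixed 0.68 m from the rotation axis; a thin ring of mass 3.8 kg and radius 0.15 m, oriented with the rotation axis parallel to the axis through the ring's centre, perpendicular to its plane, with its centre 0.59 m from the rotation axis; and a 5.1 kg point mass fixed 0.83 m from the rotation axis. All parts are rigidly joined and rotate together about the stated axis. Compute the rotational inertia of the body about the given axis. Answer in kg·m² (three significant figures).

6.54

Point mass: I_cm = 0; centre at d = 0.68 m, so I = I_cm + Md² gives I = 0 + (3.5)(0.68)² = 1.6184 kg·m².
Thin ring: I_cm = MR² = (3.8)(0.15)² = 0.0855 kg·m²; centre at d = 0.59 m, so I = I_cm + Md² gives I = 0.0855 + (3.8)(0.59)² = 1.4083 kg·m².
Point mass: I_cm = 0; centre at d = 0.83 m, so I = I_cm + Md² gives I = 0 + (5.1)(0.83)² = 3.5134 kg·m².
Total I = 1.6184 + 1.4083 + 3.5134 = 6.5401 kg·m².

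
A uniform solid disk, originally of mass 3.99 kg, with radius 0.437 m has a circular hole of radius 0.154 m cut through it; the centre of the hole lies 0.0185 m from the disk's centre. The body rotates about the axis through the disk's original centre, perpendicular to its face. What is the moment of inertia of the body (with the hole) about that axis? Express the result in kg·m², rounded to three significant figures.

0.375

Unpierced body about its centre: I₀ = (1/2)MR² = (1/2)(3.99)(0.437)² = 0.38098 kg·m².
The removed disk has mass m = M·(r/R)² = (3.99)(0.154/0.437)² = 0.49551 kg (same uniform areal density).
Its moment of inertia about the rotation axis (parallel-axis theorem): I_hole = (1/2)mr² + md² = (1/2)(0.49551)(0.154)² + (0.49551)(0.0185)² = 0.0060453 kg·m².
Treating the hole as negative mass, I = I₀ − I_hole = 0.38098 − 0.0060453 = 0.37494 kg·m².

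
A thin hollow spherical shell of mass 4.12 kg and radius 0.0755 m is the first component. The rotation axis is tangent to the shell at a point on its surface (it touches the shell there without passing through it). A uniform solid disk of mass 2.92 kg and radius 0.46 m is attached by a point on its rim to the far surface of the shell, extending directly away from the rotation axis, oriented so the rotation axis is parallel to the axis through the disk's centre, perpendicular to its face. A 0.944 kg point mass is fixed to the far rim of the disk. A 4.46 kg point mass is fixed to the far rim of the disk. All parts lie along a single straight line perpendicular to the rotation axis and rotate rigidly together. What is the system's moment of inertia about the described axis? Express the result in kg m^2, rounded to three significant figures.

7.64

Spherical shell: I_cm = (2/3)MR² = (2/3)(4.12)(0.0755)² = 0.015657 kg m^2; centre at d = 0.0755 m, so I = I_cm + Md² gives I = 0.015657 + (4.12)(0.0755)² = 0.039142 kg m^2.
Solid disk: I_cm = (1/2)MR² = (1/2)(2.92)(0.46)² = 0.30894 kg m^2; centre at d = 0.0755 + 0.0755 + 0.46 = 0.611 m, so I = I_cm + Md² gives I = 0.30894 + (2.92)(0.611)² = 1.399 kg m^2.
Point mass: I_cm = 0; centre at d = 0.0755 + 0.0755 + 0.46 + 0.46 = 1.071 m, so I = I_cm + Md² gives I = 0 + (0.944)(1.071)² = 1.0828 kg m^2.
Point mass: I_cm = 0; centre at d = 0.0755 + 0.0755 + 0.46 + 0.46 = 1.071 m, so I = I_cm + Md² gives I = 0 + (4.46)(1.071)² = 5.1158 kg m^2.
Total I = 0.039142 + 1.399 + 1.0828 + 5.1158 = 7.6368 kg m^2.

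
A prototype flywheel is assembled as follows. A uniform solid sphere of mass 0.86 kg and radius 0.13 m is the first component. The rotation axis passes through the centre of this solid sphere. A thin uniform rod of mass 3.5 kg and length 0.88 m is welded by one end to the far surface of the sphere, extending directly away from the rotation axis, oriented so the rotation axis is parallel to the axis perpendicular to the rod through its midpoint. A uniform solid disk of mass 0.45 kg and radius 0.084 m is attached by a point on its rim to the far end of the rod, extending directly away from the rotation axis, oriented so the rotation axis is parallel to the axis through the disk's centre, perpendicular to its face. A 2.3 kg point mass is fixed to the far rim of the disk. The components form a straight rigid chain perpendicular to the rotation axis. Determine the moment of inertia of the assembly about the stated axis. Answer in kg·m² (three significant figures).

Solid sphere: I_cm = (2/5)MR² = (2/5)(0.86)(0.13)² = 0.0058136 kg·m²; axis through the centre, so I = 0.0058136 kg·m².
Thin rod: I_cm = (1/12)ML² = (1/12)(3.5)(0.88)² = 0.22587 kg·m²; centre at d = 0.13 + 0.44 = 0.57 m, so I = I_cm + Md² gives I = 0.22587 + (3.5)(0.57)² = 1.363 kg·m².
Solid disk: I_cm = (1/2)MR² = (1/2)(0.45)(0.084)² = 0.0015876 kg·m²; centre at d = 0.13 + 0.44 + 0.44 + 0.084 = 1.094 m, so I = I_cm + Md² gives I = 0.0015876 + (0.45)(1.094)² = 0.54016 kg·m².
Point mass: I_cm = 0; centre at d = 0.13 + 0.44 + 0.44 + 0.084 + 0.084 = 1.178 m, so I = I_cm + Md² gives I = 0 + (2.3)(1.178)² = 3.1917 kg·m².
Total I = 0.0058136 + 1.363 + 0.54016 + 3.1917 = 5.1007 kg·m².

5.10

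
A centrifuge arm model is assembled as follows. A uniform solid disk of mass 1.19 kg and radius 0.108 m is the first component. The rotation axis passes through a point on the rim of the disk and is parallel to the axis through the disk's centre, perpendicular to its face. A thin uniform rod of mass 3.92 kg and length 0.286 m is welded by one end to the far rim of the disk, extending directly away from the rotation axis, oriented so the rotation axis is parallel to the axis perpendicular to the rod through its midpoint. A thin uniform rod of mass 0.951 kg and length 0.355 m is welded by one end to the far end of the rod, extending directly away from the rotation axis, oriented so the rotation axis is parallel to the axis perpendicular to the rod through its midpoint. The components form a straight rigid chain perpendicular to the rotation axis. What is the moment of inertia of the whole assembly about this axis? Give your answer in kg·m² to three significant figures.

1.00

Solid disk: I_cm = (1/2)MR² = (1/2)(1.19)(0.108)² = 0.0069401 kg·m²; centre at d = 0.108 m, so I = I_cm + Md² gives I = 0.0069401 + (1.19)(0.108)² = 0.02082 kg·m².
Thin rod: I_cm = (1/12)ML² = (1/12)(3.92)(0.286)² = 0.02672 kg·m²; centre at d = 0.108 + 0.108 + 0.143 = 0.359 m, so I = I_cm + Md² gives I = 0.02672 + (3.92)(0.359)² = 0.53193 kg·m².
Thin rod: I_cm = (1/12)ML² = (1/12)(0.951)(0.355)² = 0.0099875 kg·m²; centre at d = 0.108 + 0.108 + 0.143 + 0.143 + 0.1775 = 0.6795 m, so I = I_cm + Md² gives I = 0.0099875 + (0.951)(0.6795)² = 0.44908 kg·m².
Total I = 0.02082 + 0.53193 + 0.44908 = 1.0018 kg·m².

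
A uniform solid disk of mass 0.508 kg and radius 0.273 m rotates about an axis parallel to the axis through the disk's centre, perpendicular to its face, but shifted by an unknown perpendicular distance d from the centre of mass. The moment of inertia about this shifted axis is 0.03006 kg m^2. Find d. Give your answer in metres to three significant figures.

0.148

About the centre-of-mass axis, I_cm = (1/2)MR² = (1/2)(0.508)(0.273)² = 0.01893 kg m^2.
Parallel axis theorem: I = I_cm + Md², so Md² = 0.03006 − 0.01893 = 0.01113 kg m^2.
d = √(0.01113 / 0.508) = 0.14802 m.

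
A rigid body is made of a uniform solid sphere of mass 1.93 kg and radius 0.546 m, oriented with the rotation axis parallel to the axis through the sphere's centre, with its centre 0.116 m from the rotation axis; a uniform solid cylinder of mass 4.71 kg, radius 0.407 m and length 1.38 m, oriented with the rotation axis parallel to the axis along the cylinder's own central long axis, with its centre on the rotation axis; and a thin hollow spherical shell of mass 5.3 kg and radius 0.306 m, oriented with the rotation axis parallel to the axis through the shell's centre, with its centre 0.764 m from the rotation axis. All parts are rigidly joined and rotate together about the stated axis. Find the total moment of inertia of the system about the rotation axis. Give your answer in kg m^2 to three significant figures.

4.07

Solid sphere: I_cm = (2/5)MR² = (2/5)(1.93)(0.546)² = 0.23015 kg m^2; centre at d = 0.116 m, so I = I_cm + Md² gives I = 0.23015 + (1.93)(0.116)² = 0.25612 kg m^2.
Solid cylinder: I_cm = (1/2)MR² = (1/2)(4.71)(0.407)² = 0.3901 kg m^2; axis through the centre, so I = 0.3901 kg m^2.
Spherical shell: I_cm = (2/3)MR² = (2/3)(5.3)(0.306)² = 0.33085 kg m^2; centre at d = 0.764 m, so I = I_cm + Md² gives I = 0.33085 + (5.3)(0.764)² = 3.4244 kg m^2.
Total I = 0.25612 + 0.3901 + 3.4244 = 4.0707 kg m^2.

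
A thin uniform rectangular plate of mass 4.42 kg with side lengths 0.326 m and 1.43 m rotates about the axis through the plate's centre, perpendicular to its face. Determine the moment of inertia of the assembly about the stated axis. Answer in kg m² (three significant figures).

0.792

I_cm = (1/12)M(a²+b²) = (1/12)(4.42)[(0.326)² + (1.43)²] = 0.79235 kg m²; axis through the centre, so I = 0.79235 kg m².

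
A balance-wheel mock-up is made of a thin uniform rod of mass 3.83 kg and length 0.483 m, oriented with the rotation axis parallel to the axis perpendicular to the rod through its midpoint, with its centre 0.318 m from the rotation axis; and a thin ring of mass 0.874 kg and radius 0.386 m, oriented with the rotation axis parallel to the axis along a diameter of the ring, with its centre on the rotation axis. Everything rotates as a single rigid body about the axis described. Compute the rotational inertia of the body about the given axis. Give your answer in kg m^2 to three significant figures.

0.527

Thin rod: I_cm = (1/12)ML² = (1/12)(3.83)(0.483)² = 0.074458 kg m^2; centre at d = 0.318 m, so I = I_cm + Md² gives I = 0.074458 + (3.83)(0.318)² = 0.46176 kg m^2.
Thin ring: I_cm = (1/2)MR² = (1/2)(0.874)(0.386)² = 0.065111 kg m^2; axis through the centre, so I = 0.065111 kg m^2.
Total I = 0.46176 + 0.065111 = 0.52687 kg m^2.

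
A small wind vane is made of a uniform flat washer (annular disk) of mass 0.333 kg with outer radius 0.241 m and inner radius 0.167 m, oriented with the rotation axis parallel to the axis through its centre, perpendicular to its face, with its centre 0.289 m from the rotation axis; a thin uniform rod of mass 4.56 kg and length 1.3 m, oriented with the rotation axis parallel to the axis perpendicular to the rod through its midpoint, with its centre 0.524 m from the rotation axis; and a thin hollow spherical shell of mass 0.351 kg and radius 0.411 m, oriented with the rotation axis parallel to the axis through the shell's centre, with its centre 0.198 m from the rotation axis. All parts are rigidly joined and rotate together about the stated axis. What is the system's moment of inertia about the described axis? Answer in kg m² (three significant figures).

Annular disk: I_cm = (1/2)M(R²+r²) = (1/2)(0.333)[(0.241)² + (0.167)²] = 0.014314 kg m²; centre at d = 0.289 m, so the parallel axis theorem gives I = 0.014314 + (0.333)(0.289)² = 0.042126 kg m².
Thin rod: I_cm = (1/12)ML² = (1/12)(4.56)(1.3)² = 0.6422 kg m²; centre at d = 0.524 m, so the parallel axis theorem gives I = 0.6422 + (4.56)(0.524)² = 1.8943 kg m².
Spherical shell: I_cm = (2/3)MR² = (2/3)(0.351)(0.411)² = 0.039528 kg m²; centre at d = 0.198 m, so the parallel axis theorem gives I = 0.039528 + (0.351)(0.198)² = 0.053288 kg m².
Total I = 0.042126 + 1.8943 + 0.053288 = 1.9897 kg m².

1.99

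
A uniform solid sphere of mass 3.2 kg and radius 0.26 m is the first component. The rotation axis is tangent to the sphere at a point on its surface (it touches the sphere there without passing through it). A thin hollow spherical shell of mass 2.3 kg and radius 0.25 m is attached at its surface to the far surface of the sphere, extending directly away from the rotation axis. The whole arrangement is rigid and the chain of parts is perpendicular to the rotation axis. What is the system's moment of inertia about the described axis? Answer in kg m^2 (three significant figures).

1.76

Solid sphere: I_cm = (2/5)MR² = (2/5)(3.2)(0.26)² = 0.086528 kg m^2; centre at d = 0.26 m, so I = I_cm + Md² gives I = 0.086528 + (3.2)(0.26)² = 0.30285 kg m^2.
Spherical shell: I_cm = (2/3)MR² = (2/3)(2.3)(0.25)² = 0.095833 kg m^2; centre at d = 0.26 + 0.26 + 0.25 = 0.77 m, so I = I_cm + Md² gives I = 0.095833 + (2.3)(0.77)² = 1.4595 kg m^2.
Total I = 0.30285 + 1.4595 = 1.7624 kg m^2.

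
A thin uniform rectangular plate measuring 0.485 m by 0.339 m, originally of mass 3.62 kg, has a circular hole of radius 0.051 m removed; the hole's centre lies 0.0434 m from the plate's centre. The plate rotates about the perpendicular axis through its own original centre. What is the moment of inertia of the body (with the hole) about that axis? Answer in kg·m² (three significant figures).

0.105

Unpierced body about its centre: I₀ = (1/12)M(a²+b²) = (1/12)(3.62)[(0.485)² + (0.339)²] = 0.10563 kg·m².
The removed disk has mass m = M·πr²/(ab) = (3.62)·π(0.051)²/(0.485·0.339) = 0.17991 kg (same uniform areal density).
Its moment of inertia about the rotation axis (parallel-axis theorem): I_hole = (1/2)mr² + md² = (1/2)(0.17991)(0.051)² + (0.17991)(0.0434)² = 0.00057285 kg·m².
Treating the hole as negative mass, I = I₀ − I_hole = 0.10563 − 0.00057285 = 0.10505 kg·m².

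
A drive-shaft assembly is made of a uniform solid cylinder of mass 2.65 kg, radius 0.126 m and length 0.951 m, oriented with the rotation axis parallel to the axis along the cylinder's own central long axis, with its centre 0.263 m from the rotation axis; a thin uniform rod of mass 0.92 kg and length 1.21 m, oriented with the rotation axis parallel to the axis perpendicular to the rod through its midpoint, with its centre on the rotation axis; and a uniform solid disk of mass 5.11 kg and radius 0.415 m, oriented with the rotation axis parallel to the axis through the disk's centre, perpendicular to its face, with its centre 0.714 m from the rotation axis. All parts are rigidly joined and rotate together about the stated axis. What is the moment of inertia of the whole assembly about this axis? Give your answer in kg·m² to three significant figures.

Solid cylinder: I_cm = (1/2)MR² = (1/2)(2.65)(0.126)² = 0.021036 kg·m²; centre at d = 0.263 m, so the parallel axis theorem gives I = 0.021036 + (2.65)(0.263)² = 0.20433 kg·m².
Thin rod: I_cm = (1/12)ML² = (1/12)(0.92)(1.21)² = 0.11225 kg·m²; axis through the centre, so I = 0.11225 kg·m².
Solid disk: I_cm = (1/2)MR² = (1/2)(5.11)(0.415)² = 0.44003 kg·m²; centre at d = 0.714 m, so the parallel axis theorem gives I = 0.44003 + (5.11)(0.714)² = 3.0451 kg·m².
Total I = 0.20433 + 0.11225 + 3.0451 = 3.3617 kg·m².

3.36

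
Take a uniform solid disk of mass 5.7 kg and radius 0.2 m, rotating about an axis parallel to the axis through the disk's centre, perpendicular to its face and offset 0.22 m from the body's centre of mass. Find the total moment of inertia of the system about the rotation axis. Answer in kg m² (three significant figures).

I_cm = (1/2)MR² = (1/2)(5.7)(0.2)² = 0.114 kg m²; centre at d = 0.22 m, so the parallel axis theorem gives I = 0.114 + (5.7)(0.22)² = 0.38988 kg m².

0.390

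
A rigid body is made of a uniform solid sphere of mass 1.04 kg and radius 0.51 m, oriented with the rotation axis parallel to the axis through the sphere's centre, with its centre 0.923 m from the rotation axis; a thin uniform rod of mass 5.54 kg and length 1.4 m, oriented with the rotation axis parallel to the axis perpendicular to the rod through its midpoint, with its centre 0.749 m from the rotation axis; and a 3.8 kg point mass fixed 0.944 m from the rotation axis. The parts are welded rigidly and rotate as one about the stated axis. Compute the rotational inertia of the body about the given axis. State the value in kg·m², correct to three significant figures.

8.39

Solid sphere: I_cm = (2/5)MR² = (2/5)(1.04)(0.51)² = 0.1082 kg·m²; centre at d = 0.923 m, so the parallel axis theorem gives I = 0.1082 + (1.04)(0.923)² = 0.99421 kg·m².
Thin rod: I_cm = (1/12)ML² = (1/12)(5.54)(1.4)² = 0.90487 kg·m²; centre at d = 0.749 m, so the parallel axis theorem gives I = 0.90487 + (5.54)(0.749)² = 4.0128 kg·m².
Point mass: I_cm = 0; centre at d = 0.944 m, so the parallel axis theorem gives I = 0 + (3.8)(0.944)² = 3.3863 kg·m².
Total I = 0.99421 + 4.0128 + 3.3863 = 8.3933 kg·m².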